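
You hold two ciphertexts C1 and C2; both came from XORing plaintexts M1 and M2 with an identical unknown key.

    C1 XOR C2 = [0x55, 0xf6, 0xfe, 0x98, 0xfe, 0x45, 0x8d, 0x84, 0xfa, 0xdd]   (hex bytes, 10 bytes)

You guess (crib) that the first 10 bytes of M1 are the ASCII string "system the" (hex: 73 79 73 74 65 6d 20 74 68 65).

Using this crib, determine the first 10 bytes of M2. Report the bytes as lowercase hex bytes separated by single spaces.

26 8f 8d ec 9b 28 ad f0 92 b8

Since C1 ⊕ C2 = M1 ⊕ M2, XORing with the guessed M1 bytes yields the corresponding M2 bytes: M2 = (C1 ⊕ C2) ⊕ M1.
 85 ⊕ 115 =  38
246 ⊕ 121 = 143
254 ⊕ 115 = 141
152 ⊕ 116 = 236
254 ⊕ 101 = 155
 69 ⊕ 109 =  40
141 ⊕  32 = 173
132 ⊕ 116 = 240
250 ⊕ 104 = 146
221 ⊕ 101 = 184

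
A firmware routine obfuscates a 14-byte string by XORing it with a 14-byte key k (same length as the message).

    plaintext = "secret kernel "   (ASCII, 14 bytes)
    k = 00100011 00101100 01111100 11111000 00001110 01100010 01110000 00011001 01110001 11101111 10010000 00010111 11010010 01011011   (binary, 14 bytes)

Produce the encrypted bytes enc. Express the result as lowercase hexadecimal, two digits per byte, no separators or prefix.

XOR is its own inverse, so applying the key byte-wise gives the result directly.
01110011 XOR 00100011 = 01010000
01100101 XOR 00101100 = 01001001
01100011 XOR 01111100 = 00011111
01110010 XOR 11111000 = 10001010
01100101 XOR 00001110 = 01101011
01110100 XOR 01100010 = 00010110
00100000 XOR 01110000 = 01010000
01101011 XOR 00011001 = 01110010
01100101 XOR 01110001 = 00010100
01110010 XOR 11101111 = 10011101
01101110 XOR 10010000 = 11111110
01100101 XOR 00010111 = 01110010
01101100 XOR 11010010 = 10111110
00100000 XOR 01011011 = 01111011

50491f8a6b165072149dfe72be7b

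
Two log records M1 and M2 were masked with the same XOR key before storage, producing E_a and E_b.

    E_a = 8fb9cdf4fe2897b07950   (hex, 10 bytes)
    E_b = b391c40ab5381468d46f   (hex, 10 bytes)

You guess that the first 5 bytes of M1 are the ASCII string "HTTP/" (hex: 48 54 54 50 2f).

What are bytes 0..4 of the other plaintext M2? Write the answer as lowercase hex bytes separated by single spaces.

First, E_a ⊕ E_b = (M1 ⊕ K) ⊕ (M2 ⊕ K) = M1 ⊕ M2, so the key drops out. Then M2 = (M1 ⊕ M2) ⊕ M1 over the first 5 bytes.
byte 0: (8f XOR b3) XOR 48 = 3c XOR 48 = 74
byte 1: (b9 XOR 91) XOR 54 = 28 XOR 54 = 7c
byte 2: (cd XOR c4) XOR 54 = 09 XOR 54 = 5d
byte 3: (f4 XOR 0a) XOR 50 = fe XOR 50 = ae
byte 4: (fe XOR b5) XOR 2f = 4b XOR 2f = 64

74 7c 5d ae 64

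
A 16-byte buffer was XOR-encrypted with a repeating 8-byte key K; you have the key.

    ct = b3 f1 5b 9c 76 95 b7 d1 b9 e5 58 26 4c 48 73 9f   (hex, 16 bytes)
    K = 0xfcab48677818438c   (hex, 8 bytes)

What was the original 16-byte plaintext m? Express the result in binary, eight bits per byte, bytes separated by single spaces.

01001111 01011010 00010011 11111011 00001110 10001101 11110100 01011101 01000101 01001110 00010000 01000001 00110100 01010000 00110000 00010011

The 8-byte key repeats, so the effective keystream is fc ab 48 67 78 18 43 8c fc ab 48 67 78 18 43 8c.
byte 0: b3 ^ fc = 4f
byte 1: f1 ^ ab = 5a
byte 2: 5b ^ 48 = 13
byte 3: 9c ^ 67 = fb
byte 4: 76 ^ 78 = 0e
byte 5: 95 ^ 18 = 8d
byte 6: b7 ^ 43 = f4
byte 7: d1 ^ 8c = 5d
byte 8: b9 ^ fc = 45
byte 9: e5 ^ ab = 4e
byte 10: 58 ^ 48 = 10
byte 11: 26 ^ 67 = 41
byte 12: 4c ^ 78 = 34
byte 13: 48 ^ 18 = 50
byte 14: 73 ^ 43 = 30
byte 15: 9f ^ 8c = 13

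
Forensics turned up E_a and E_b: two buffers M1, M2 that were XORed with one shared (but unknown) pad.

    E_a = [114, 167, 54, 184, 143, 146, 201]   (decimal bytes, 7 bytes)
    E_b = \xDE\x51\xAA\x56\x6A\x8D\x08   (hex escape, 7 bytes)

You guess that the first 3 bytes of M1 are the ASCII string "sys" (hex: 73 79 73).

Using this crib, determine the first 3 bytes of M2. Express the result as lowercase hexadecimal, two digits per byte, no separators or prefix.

First, E_a ⊕ E_b = (M1 ⊕ K) ⊕ (M2 ⊕ K) = M1 ⊕ M2, so the key drops out. Then M2 = (M1 ⊕ M2) ⊕ M1 over the first 3 bytes.
byte 0: (72 XOR de) XOR 73 = ac XOR 73 = df
byte 1: (a7 XOR 51) XOR 79 = f6 XOR 79 = 8f
byte 2: (36 XOR aa) XOR 73 = 9c XOR 73 = ef

df8fef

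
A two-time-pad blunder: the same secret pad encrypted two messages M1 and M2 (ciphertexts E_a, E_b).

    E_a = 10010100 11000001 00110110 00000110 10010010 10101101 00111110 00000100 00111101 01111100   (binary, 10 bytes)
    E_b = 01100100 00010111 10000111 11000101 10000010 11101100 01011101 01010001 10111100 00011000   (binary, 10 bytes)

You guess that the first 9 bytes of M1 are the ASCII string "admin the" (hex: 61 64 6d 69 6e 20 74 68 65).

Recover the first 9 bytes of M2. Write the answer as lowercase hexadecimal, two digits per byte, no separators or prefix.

91b2dcaa7e61173de4

First, E_a ⊕ E_b = (M1 ⊕ K) ⊕ (M2 ⊕ K) = M1 ⊕ M2, so the key drops out. Then M2 = (M1 ⊕ M2) ⊕ M1 over the first 9 bytes.
byte 0: (94 xor 64) xor 61 = f0 xor 61 = 91
byte 1: (c1 xor 17) xor 64 = d6 xor 64 = b2
byte 2: (36 xor 87) xor 6d = b1 xor 6d = dc
byte 3: (06 xor c5) xor 69 = c3 xor 69 = aa
byte 4: (92 xor 82) xor 6e = 10 xor 6e = 7e
byte 5: (ad xor ec) xor 20 = 41 xor 20 = 61
byte 6: (3e xor 5d) xor 74 = 63 xor 74 = 17
byte 7: (04 xor 51) xor 68 = 55 xor 68 = 3d
byte 8: (3d xor bc) xor 65 = 81 xor 65 = e4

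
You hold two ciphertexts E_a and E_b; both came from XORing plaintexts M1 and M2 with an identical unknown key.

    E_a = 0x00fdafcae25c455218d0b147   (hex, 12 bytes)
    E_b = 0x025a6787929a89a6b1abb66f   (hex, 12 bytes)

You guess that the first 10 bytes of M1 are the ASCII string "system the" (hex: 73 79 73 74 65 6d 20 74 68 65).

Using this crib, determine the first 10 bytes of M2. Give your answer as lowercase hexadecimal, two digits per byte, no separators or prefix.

First, E_a ⊕ E_b = (M1 ⊕ K) ⊕ (M2 ⊕ K) = M1 ⊕ M2, so the key drops out. Then M2 = (M1 ⊕ M2) ⊕ M1 over the first 10 bytes.
byte 0: (00 ^ 02) ^ 73 = 02 ^ 73 = 71
byte 1: (fd ^ 5a) ^ 79 = a7 ^ 79 = de
byte 2: (af ^ 67) ^ 73 = c8 ^ 73 = bb
byte 3: (ca ^ 87) ^ 74 = 4d ^ 74 = 39
byte 4: (e2 ^ 92) ^ 65 = 70 ^ 65 = 15
byte 5: (5c ^ 9a) ^ 6d = c6 ^ 6d = ab
byte 6: (45 ^ 89) ^ 20 = cc ^ 20 = ec
byte 7: (52 ^ a6) ^ 74 = f4 ^ 74 = 80
byte 8: (18 ^ b1) ^ 68 = a9 ^ 68 = c1
byte 9: (d0 ^ ab) ^ 65 = 7b ^ 65 = 1e

71debb3915abec80c11e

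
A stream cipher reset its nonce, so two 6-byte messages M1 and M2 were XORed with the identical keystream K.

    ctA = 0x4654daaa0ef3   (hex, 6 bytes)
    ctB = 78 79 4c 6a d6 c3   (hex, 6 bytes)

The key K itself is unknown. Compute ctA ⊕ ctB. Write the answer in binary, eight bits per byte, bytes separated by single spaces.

ctA ⊕ ctB = (M1 ⊕ K) ⊕ (M2 ⊕ K) = M1 ⊕ M2 — the shared key cancels under XOR.
01000110 XOR 01111000 = 00111110
01010100 XOR 01111001 = 00101101
11011010 XOR 01001100 = 10010110
10101010 XOR 01101010 = 11000000
00001110 XOR 11010110 = 11011000
11110011 XOR 11000011 = 00110000

00111110 00101101 10010110 11000000 11011000 00110000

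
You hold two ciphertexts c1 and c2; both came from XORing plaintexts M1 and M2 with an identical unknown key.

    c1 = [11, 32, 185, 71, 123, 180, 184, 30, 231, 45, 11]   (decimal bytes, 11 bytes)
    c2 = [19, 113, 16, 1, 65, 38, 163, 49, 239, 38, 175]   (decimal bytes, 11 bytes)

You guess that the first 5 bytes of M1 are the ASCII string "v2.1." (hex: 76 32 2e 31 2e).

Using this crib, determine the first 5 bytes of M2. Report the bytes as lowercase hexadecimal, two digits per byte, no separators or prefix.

First, c1 ⊕ c2 = (M1 ⊕ K) ⊕ (M2 ⊕ K) = M1 ⊕ M2, so the key drops out. Then M2 = (M1 ⊕ M2) ⊕ M1 over the first 5 bytes.
byte 0: (0b XOR 13) XOR 76 = 18 XOR 76 = 6e
byte 1: (20 XOR 71) XOR 32 = 51 XOR 32 = 63
byte 2: (b9 XOR 10) XOR 2e = a9 XOR 2e = 87
byte 3: (47 XOR 01) XOR 31 = 46 XOR 31 = 77
byte 4: (7b XOR 41) XOR 2e = 3a XOR 2e = 14

6e63877714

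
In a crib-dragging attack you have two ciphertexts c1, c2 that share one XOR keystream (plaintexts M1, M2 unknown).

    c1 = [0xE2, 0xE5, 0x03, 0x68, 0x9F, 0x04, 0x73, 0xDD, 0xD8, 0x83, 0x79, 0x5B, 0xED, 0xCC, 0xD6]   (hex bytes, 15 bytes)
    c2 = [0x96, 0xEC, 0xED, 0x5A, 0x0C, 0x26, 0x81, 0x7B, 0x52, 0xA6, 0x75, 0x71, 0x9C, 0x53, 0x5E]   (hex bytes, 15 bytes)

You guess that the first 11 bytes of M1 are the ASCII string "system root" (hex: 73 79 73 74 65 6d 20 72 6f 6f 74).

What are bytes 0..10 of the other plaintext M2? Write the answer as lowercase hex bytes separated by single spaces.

07 70 9d 46 f6 4f d2 d4 e5 4a 78

First, c1 ⊕ c2 = (M1 ⊕ K) ⊕ (M2 ⊕ K) = M1 ⊕ M2, so the key drops out. Then M2 = (M1 ⊕ M2) ⊕ M1 over the first 11 bytes.
byte 0: (e2 xor 96) xor 73 = 74 xor 73 = 07
byte 1: (e5 xor ec) xor 79 = 09 xor 79 = 70
byte 2: (03 xor ed) xor 73 = ee xor 73 = 9d
byte 3: (68 xor 5a) xor 74 = 32 xor 74 = 46
byte 4: (9f xor 0c) xor 65 = 93 xor 65 = f6
byte 5: (04 xor 26) xor 6d = 22 xor 6d = 4f
byte 6: (73 xor 81) xor 20 = f2 xor 20 = d2
byte 7: (dd xor 7b) xor 72 = a6 xor 72 = d4
byte 8: (d8 xor 52) xor 6f = 8a xor 6f = e5
byte 9: (83 xor a6) xor 6f = 25 xor 6f = 4a
byte 10: (79 xor 75) xor 74 = 0c xor 74 = 78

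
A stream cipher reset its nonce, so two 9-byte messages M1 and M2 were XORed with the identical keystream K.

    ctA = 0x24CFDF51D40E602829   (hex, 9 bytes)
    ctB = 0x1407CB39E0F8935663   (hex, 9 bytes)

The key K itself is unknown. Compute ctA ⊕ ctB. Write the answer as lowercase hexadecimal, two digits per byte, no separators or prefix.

30c8146834f6f37e4a

ctA ⊕ ctB = (M1 ⊕ K) ⊕ (M2 ⊕ K) = M1 ⊕ M2 — the shared key cancels under XOR.
byte 0:  36 ^  20 =  48
byte 1: 207 ^   7 = 200
byte 2: 223 ^ 203 =  20
byte 3:  81 ^  57 = 104
byte 4: 212 ^ 224 =  52
byte 5:  14 ^ 248 = 246
byte 6:  96 ^ 147 = 243
byte 7:  40 ^  86 = 126
byte 8:  41 ^  99 =  74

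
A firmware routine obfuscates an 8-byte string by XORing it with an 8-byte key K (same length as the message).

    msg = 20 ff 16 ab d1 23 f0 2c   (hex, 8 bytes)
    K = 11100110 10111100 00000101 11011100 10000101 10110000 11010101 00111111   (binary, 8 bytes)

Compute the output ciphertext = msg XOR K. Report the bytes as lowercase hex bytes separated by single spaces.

XOR is its own inverse, so applying the key byte-wise gives the result directly.
20 xor e6 = c6
ff xor bc = 43
16 xor 05 = 13
ab xor dc = 77
d1 xor 85 = 54
23 xor b0 = 93
f0 xor d5 = 25
2c xor 3f = 13

c6 43 13 77 54 93 25 13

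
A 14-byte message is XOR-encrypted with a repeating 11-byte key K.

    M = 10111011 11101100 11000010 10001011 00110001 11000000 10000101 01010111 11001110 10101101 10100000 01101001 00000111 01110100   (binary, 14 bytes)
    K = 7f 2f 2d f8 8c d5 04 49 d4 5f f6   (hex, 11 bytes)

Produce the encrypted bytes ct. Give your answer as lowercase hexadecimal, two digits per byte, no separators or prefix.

c4c3ef73bd15811e1af256162859

The 11-byte key repeats, so the effective keystream is 7f 2f 2d f8 8c d5 04 49 d4 5f f6 7f 2f 2d.
byte 0: bb ⊕ 7f = c4
byte 1: ec ⊕ 2f = c3
byte 2: c2 ⊕ 2d = ef
byte 3: 8b ⊕ f8 = 73
byte 4: 31 ⊕ 8c = bd
byte 5: c0 ⊕ d5 = 15
byte 6: 85 ⊕ 04 = 81
byte 7: 57 ⊕ 49 = 1e
byte 8: ce ⊕ d4 = 1a
byte 9: ad ⊕ 5f = f2
byte 10: a0 ⊕ f6 = 56
byte 11: 69 ⊕ 7f = 16
byte 12: 07 ⊕ 2f = 28
byte 13: 74 ⊕ 2d = 59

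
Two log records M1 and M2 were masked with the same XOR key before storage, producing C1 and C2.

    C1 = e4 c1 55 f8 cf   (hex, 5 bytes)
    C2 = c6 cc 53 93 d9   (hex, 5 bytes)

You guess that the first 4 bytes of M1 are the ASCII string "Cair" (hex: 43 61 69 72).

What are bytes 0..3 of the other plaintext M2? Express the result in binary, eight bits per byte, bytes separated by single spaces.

First, C1 ⊕ C2 = (M1 ⊕ K) ⊕ (M2 ⊕ K) = M1 ⊕ M2, so the key drops out. Then M2 = (M1 ⊕ M2) ⊕ M1 over the first 4 bytes.
byte 0: (e4 xor c6) xor 43 = 22 xor 43 = 61
byte 1: (c1 xor cc) xor 61 = 0d xor 61 = 6c
byte 2: (55 xor 53) xor 69 = 06 xor 69 = 6f
byte 3: (f8 xor 93) xor 72 = 6b xor 72 = 19

01100001 01101100 01101111 00011001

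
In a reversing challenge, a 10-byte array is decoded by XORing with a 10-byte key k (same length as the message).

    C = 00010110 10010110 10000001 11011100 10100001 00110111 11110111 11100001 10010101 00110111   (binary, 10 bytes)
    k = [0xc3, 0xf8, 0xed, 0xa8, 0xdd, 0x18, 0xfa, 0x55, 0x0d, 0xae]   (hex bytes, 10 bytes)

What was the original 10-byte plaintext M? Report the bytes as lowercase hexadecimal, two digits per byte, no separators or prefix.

d56e6c747c2f0db49899

XOR is its own inverse, so applying the key byte-wise gives the result directly.
byte 0: 16 ⊕ c3 = d5
byte 1: 96 ⊕ f8 = 6e
byte 2: 81 ⊕ ed = 6c
byte 3: dc ⊕ a8 = 74
byte 4: a1 ⊕ dd = 7c
byte 5: 37 ⊕ 18 = 2f
byte 6: f7 ⊕ fa = 0d
byte 7: e1 ⊕ 55 = b4
byte 8: 95 ⊕ 0d = 98
byte 9: 37 ⊕ ae = 99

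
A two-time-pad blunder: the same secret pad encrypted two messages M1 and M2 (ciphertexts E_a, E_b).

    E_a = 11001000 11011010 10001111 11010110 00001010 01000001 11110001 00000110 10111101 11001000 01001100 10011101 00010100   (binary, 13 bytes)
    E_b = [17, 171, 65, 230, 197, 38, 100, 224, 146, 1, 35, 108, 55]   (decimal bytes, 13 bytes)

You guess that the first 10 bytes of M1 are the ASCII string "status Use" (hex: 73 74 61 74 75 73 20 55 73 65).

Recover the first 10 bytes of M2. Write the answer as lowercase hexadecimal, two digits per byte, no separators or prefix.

First, E_a ⊕ E_b = (M1 ⊕ K) ⊕ (M2 ⊕ K) = M1 ⊕ M2, so the key drops out. Then M2 = (M1 ⊕ M2) ⊕ M1 over the first 10 bytes.
byte 0: (c8 ⊕ 11) ⊕ 73 = d9 ⊕ 73 = aa
byte 1: (da ⊕ ab) ⊕ 74 = 71 ⊕ 74 = 05
byte 2: (8f ⊕ 41) ⊕ 61 = ce ⊕ 61 = af
byte 3: (d6 ⊕ e6) ⊕ 74 = 30 ⊕ 74 = 44
byte 4: (0a ⊕ c5) ⊕ 75 = cf ⊕ 75 = ba
byte 5: (41 ⊕ 26) ⊕ 73 = 67 ⊕ 73 = 14
byte 6: (f1 ⊕ 64) ⊕ 20 = 95 ⊕ 20 = b5
byte 7: (06 ⊕ e0) ⊕ 55 = e6 ⊕ 55 = b3
byte 8: (bd ⊕ 92) ⊕ 73 = 2f ⊕ 73 = 5c
byte 9: (c8 ⊕ 01) ⊕ 65 = c9 ⊕ 65 = ac

aa05af44ba14b5b35cac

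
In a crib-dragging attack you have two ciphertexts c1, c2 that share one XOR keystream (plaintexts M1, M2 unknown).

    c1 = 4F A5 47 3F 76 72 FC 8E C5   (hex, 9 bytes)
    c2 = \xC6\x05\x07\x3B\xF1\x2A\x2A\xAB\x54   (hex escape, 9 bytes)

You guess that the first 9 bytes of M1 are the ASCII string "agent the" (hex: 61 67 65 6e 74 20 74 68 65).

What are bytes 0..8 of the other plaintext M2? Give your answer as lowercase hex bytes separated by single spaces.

e8 c7 25 6a f3 78 a2 4d f4

First, c1 ⊕ c2 = (M1 ⊕ K) ⊕ (M2 ⊕ K) = M1 ⊕ M2, so the key drops out. Then M2 = (M1 ⊕ M2) ⊕ M1 over the first 9 bytes.
byte 0: (4f xor c6) xor 61 = 89 xor 61 = e8
byte 1: (a5 xor 05) xor 67 = a0 xor 67 = c7
byte 2: (47 xor 07) xor 65 = 40 xor 65 = 25
byte 3: (3f xor 3b) xor 6e = 04 xor 6e = 6a
byte 4: (76 xor f1) xor 74 = 87 xor 74 = f3
byte 5: (72 xor 2a) xor 20 = 58 xor 20 = 78
byte 6: (fc xor 2a) xor 74 = d6 xor 74 = a2
byte 7: (8e xor ab) xor 68 = 25 xor 68 = 4d
byte 8: (c5 xor 54) xor 65 = 91 xor 65 = f4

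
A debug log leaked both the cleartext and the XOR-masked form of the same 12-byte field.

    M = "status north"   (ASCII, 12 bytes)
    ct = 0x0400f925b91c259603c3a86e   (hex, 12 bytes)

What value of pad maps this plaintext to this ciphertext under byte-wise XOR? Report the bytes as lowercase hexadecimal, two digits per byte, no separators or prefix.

Since ct = M ⊕ pad, XORing both sides with M gives pad = M ⊕ ct.
01110011 ^ 00000100 = 01110111
01110100 ^ 00000000 = 01110100
01100001 ^ 11111001 = 10011000
01110100 ^ 00100101 = 01010001
01110101 ^ 10111001 = 11001100
01110011 ^ 00011100 = 01101111
00100000 ^ 00100101 = 00000101
01101110 ^ 10010110 = 11111000
01101111 ^ 00000011 = 01101100
01110010 ^ 11000011 = 10110001
01110100 ^ 10101000 = 11011100
01101000 ^ 01101110 = 00000110

77749851cc6f05f86cb1dc06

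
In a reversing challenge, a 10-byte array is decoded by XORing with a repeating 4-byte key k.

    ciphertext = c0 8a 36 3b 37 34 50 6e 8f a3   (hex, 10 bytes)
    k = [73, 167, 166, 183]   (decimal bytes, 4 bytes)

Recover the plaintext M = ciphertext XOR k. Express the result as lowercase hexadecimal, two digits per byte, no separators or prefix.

The 4-byte key repeats, so the effective keystream is 49 a7 a6 b7 49 a7 a6 b7 49 a7.
byte 0: c0 xor 49 = 89
byte 1: 8a xor a7 = 2d
byte 2: 36 xor a6 = 90
byte 3: 3b xor b7 = 8c
byte 4: 37 xor 49 = 7e
byte 5: 34 xor a7 = 93
byte 6: 50 xor a6 = f6
byte 7: 6e xor b7 = d9
byte 8: 8f xor 49 = c6
byte 9: a3 xor a7 = 04

892d908c7e93f6d9c604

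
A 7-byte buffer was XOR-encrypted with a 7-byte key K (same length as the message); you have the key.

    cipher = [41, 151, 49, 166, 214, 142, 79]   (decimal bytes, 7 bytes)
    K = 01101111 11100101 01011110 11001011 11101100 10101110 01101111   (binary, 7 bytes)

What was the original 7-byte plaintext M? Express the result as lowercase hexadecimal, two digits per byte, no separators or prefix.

46726f6d3a2020

XOR is its own inverse, so applying the key byte-wise gives the result directly.
byte 0: 00101001 ^ 01101111 = 01000110
byte 1: 10010111 ^ 11100101 = 01110010
byte 2: 00110001 ^ 01011110 = 01101111
byte 3: 10100110 ^ 11001011 = 01101101
byte 4: 11010110 ^ 11101100 = 00111010
byte 5: 10001110 ^ 10101110 = 00100000
byte 6: 01001111 ^ 01101111 = 00100000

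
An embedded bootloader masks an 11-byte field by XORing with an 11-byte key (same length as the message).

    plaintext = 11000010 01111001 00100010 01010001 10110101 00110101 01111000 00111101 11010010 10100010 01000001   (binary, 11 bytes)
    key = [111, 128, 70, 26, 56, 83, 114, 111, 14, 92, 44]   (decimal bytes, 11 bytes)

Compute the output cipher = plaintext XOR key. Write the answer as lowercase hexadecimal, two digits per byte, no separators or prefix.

c2 ^ 6f = ad
79 ^ 80 = f9
22 ^ 46 = 64
51 ^ 1a = 4b
b5 ^ 38 = 8d
35 ^ 53 = 66
78 ^ 72 = 0a
3d ^ 6f = 52
d2 ^ 0e = dc
a2 ^ 5c = fe
41 ^ 2c = 6d

adf9644b8d660a52dcfe6d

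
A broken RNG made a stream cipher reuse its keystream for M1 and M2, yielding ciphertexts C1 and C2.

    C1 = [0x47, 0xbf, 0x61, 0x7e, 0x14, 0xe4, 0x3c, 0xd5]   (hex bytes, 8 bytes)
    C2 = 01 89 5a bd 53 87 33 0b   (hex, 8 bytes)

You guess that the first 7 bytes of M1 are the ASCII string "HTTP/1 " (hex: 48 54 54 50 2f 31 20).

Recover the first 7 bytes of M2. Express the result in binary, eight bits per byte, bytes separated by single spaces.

00001110 01100010 01101111 10010011 01101000 01010010 00101111

First, C1 ⊕ C2 = (M1 ⊕ K) ⊕ (M2 ⊕ K) = M1 ⊕ M2, so the key drops out. Then M2 = (M1 ⊕ M2) ⊕ M1 over the first 7 bytes.
byte 0: (47 xor 01) xor 48 = 46 xor 48 = 0e
byte 1: (bf xor 89) xor 54 = 36 xor 54 = 62
byte 2: (61 xor 5a) xor 54 = 3b xor 54 = 6f
byte 3: (7e xor bd) xor 50 = c3 xor 50 = 93
byte 4: (14 xor 53) xor 2f = 47 xor 2f = 68
byte 5: (e4 xor 87) xor 31 = 63 xor 31 = 52
byte 6: (3c xor 33) xor 20 = 0f xor 20 = 2f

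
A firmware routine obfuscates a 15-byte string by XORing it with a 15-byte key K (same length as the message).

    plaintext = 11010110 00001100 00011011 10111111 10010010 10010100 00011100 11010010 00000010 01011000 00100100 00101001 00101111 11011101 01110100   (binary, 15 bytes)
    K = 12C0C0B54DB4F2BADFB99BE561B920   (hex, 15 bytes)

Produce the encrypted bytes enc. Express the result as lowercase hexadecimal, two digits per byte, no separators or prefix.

c4ccdb0adf20ee68dde1bfcc4e6454

byte 0: d6 ^ 12 = c4
byte 1: 0c ^ c0 = cc
byte 2: 1b ^ c0 = db
byte 3: bf ^ b5 = 0a
byte 4: 92 ^ 4d = df
byte 5: 94 ^ b4 = 20
byte 6: 1c ^ f2 = ee
byte 7: d2 ^ ba = 68
byte 8: 02 ^ df = dd
byte 9: 58 ^ b9 = e1
byte 10: 24 ^ 9b = bf
byte 11: 29 ^ e5 = cc
byte 12: 2f ^ 61 = 4e
byte 13: dd ^ b9 = 64
byte 14: 74 ^ 20 = 54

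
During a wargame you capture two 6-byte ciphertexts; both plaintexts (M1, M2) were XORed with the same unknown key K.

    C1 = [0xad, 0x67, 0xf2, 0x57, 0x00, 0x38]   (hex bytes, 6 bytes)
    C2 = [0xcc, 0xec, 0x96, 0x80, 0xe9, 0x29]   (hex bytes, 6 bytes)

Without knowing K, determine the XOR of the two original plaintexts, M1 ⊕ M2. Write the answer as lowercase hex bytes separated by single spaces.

C1 ⊕ C2 = (M1 ⊕ K) ⊕ (M2 ⊕ K) = M1 ⊕ M2 — the shared key cancels under XOR.
173 XOR 204 =  97
103 XOR 236 = 139
242 XOR 150 = 100
 87 XOR 128 = 215
  0 XOR 233 = 233
 56 XOR  41 =  17

61 8b 64 d7 e9 11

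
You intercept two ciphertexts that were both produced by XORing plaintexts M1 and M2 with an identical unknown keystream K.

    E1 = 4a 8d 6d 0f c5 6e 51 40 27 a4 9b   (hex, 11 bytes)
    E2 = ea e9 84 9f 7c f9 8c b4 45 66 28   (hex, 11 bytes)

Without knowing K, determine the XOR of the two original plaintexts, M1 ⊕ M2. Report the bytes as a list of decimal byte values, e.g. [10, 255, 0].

[160, 100, 233, 144, 185, 151, 221, 244, 98, 194, 179]

E1 ⊕ E2 = (M1 ⊕ K) ⊕ (M2 ⊕ K) = M1 ⊕ M2 — the shared key cancels under XOR.
4a ⊕ ea = a0
8d ⊕ e9 = 64
6d ⊕ 84 = e9
0f ⊕ 9f = 90
c5 ⊕ 7c = b9
6e ⊕ f9 = 97
51 ⊕ 8c = dd
40 ⊕ b4 = f4
27 ⊕ 45 = 62
a4 ⊕ 66 = c2
9b ⊕ 28 = b3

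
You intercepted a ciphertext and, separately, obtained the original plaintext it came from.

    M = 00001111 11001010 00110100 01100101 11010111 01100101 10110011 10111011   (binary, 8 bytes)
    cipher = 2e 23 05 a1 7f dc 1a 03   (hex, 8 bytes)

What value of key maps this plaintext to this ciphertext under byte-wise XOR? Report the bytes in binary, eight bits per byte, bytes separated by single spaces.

00100001 11101001 00110001 11000100 10101000 10111001 10101001 10111000

Since cipher = M ⊕ key, XORing both sides with M gives key = M ⊕ cipher.
0f ⊕ 2e = 21
ca ⊕ 23 = e9
34 ⊕ 05 = 31
65 ⊕ a1 = c4
d7 ⊕ 7f = a8
65 ⊕ dc = b9
b3 ⊕ 1a = a9
bb ⊕ 03 = b8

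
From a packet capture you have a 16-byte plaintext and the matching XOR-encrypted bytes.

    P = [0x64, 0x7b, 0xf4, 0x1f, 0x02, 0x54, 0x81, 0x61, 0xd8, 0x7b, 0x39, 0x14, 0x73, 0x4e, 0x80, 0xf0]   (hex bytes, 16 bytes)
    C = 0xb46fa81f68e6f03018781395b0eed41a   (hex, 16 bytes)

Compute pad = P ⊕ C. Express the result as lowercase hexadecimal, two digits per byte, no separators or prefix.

Since C = P ⊕ pad, XORing both sides with P gives pad = P ⊕ C.
byte 0: 100 ⊕ 180 = 208
byte 1: 123 ⊕ 111 =  20
byte 2: 244 ⊕ 168 =  92
byte 3:  31 ⊕  31 =   0
byte 4:   2 ⊕ 104 = 106
byte 5:  84 ⊕ 230 = 178
byte 6: 129 ⊕ 240 = 113
byte 7:  97 ⊕  48 =  81
byte 8: 216 ⊕  24 = 192
byte 9: 123 ⊕ 120 =   3
byte 10:  57 ⊕  19 =  42
byte 11:  20 ⊕ 149 = 129
byte 12: 115 ⊕ 176 = 195
byte 13:  78 ⊕ 238 = 160
byte 14: 128 ⊕ 212 =  84
byte 15: 240 ⊕  26 = 234

d0145c006ab27151c0032a81c3a054ea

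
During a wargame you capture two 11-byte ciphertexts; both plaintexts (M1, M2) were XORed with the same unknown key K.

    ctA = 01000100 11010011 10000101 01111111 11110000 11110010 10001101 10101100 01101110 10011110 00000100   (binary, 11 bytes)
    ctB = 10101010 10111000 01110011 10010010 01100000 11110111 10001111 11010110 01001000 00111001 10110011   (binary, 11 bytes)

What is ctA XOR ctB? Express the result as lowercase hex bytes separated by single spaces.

ee 6b f6 ed 90 05 02 7a 26 a7 b7

ctA ⊕ ctB = (M1 ⊕ K) ⊕ (M2 ⊕ K) = M1 ⊕ M2 — the shared key cancels under XOR.
01000100 ⊕ 10101010 = 11101110
11010011 ⊕ 10111000 = 01101011
10000101 ⊕ 01110011 = 11110110
01111111 ⊕ 10010010 = 11101101
11110000 ⊕ 01100000 = 10010000
11110010 ⊕ 11110111 = 00000101
10001101 ⊕ 10001111 = 00000010
10101100 ⊕ 11010110 = 01111010
01101110 ⊕ 01001000 = 00100110
10011110 ⊕ 00111001 = 10100111
00000100 ⊕ 10110011 = 10110111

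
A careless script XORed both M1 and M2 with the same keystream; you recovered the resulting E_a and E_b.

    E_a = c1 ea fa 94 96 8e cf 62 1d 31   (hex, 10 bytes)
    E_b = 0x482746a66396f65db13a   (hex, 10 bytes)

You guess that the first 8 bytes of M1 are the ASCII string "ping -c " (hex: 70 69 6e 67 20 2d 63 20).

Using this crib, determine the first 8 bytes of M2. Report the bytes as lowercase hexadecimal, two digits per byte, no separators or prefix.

First, E_a ⊕ E_b = (M1 ⊕ K) ⊕ (M2 ⊕ K) = M1 ⊕ M2, so the key drops out. Then M2 = (M1 ⊕ M2) ⊕ M1 over the first 8 bytes.
byte 0: (c1 ⊕ 48) ⊕ 70 = 89 ⊕ 70 = f9
byte 1: (ea ⊕ 27) ⊕ 69 = cd ⊕ 69 = a4
byte 2: (fa ⊕ 46) ⊕ 6e = bc ⊕ 6e = d2
byte 3: (94 ⊕ a6) ⊕ 67 = 32 ⊕ 67 = 55
byte 4: (96 ⊕ 63) ⊕ 20 = f5 ⊕ 20 = d5
byte 5: (8e ⊕ 96) ⊕ 2d = 18 ⊕ 2d = 35
byte 6: (cf ⊕ f6) ⊕ 63 = 39 ⊕ 63 = 5a
byte 7: (62 ⊕ 5d) ⊕ 20 = 3f ⊕ 20 = 1f

f9a4d255d5355a1f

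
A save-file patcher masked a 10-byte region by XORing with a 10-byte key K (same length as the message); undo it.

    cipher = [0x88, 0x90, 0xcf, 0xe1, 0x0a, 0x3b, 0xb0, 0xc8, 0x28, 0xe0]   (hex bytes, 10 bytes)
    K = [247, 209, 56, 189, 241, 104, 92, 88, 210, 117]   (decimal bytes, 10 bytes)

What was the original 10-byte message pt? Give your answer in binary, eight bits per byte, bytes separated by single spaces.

01111111 01000001 11110111 01011100 11111011 01010011 11101100 10010000 11111010 10010101

XOR is its own inverse, so applying the key byte-wise gives the result directly.
136 XOR 247 = 127
144 XOR 209 =  65
207 XOR  56 = 247
225 XOR 189 =  92
 10 XOR 241 = 251
 59 XOR 104 =  83
176 XOR  92 = 236
200 XOR  88 = 144
 40 XOR 210 = 250
224 XOR 117 = 149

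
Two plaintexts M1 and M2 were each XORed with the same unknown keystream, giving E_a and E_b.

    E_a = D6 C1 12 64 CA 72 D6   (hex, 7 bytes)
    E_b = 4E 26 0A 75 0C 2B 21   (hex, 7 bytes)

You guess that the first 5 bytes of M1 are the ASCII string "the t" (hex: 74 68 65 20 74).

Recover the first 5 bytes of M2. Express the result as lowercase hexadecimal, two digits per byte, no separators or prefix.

ec8f7d31b2

First, E_a ⊕ E_b = (M1 ⊕ K) ⊕ (M2 ⊕ K) = M1 ⊕ M2, so the key drops out. Then M2 = (M1 ⊕ M2) ⊕ M1 over the first 5 bytes.
byte 0: (d6 ⊕ 4e) ⊕ 74 = 98 ⊕ 74 = ec
byte 1: (c1 ⊕ 26) ⊕ 68 = e7 ⊕ 68 = 8f
byte 2: (12 ⊕ 0a) ⊕ 65 = 18 ⊕ 65 = 7d
byte 3: (64 ⊕ 75) ⊕ 20 = 11 ⊕ 20 = 31
byte 4: (ca ⊕ 0c) ⊕ 74 = c6 ⊕ 74 = b2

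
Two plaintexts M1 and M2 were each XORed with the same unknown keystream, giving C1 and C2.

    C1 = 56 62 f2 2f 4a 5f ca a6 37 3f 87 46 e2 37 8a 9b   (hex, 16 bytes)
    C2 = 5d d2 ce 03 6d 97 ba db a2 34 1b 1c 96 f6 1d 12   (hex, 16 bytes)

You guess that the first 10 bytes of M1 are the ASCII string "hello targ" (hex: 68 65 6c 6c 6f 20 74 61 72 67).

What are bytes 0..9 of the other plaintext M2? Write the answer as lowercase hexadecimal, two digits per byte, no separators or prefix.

First, C1 ⊕ C2 = (M1 ⊕ K) ⊕ (M2 ⊕ K) = M1 ⊕ M2, so the key drops out. Then M2 = (M1 ⊕ M2) ⊕ M1 over the first 10 bytes.
byte 0: (56 ^ 5d) ^ 68 = 0b ^ 68 = 63
byte 1: (62 ^ d2) ^ 65 = b0 ^ 65 = d5
byte 2: (f2 ^ ce) ^ 6c = 3c ^ 6c = 50
byte 3: (2f ^ 03) ^ 6c = 2c ^ 6c = 40
byte 4: (4a ^ 6d) ^ 6f = 27 ^ 6f = 48
byte 5: (5f ^ 97) ^ 20 = c8 ^ 20 = e8
byte 6: (ca ^ ba) ^ 74 = 70 ^ 74 = 04
byte 7: (a6 ^ db) ^ 61 = 7d ^ 61 = 1c
byte 8: (37 ^ a2) ^ 72 = 95 ^ 72 = e7
byte 9: (3f ^ 34) ^ 67 = 0b ^ 67 = 6c

63d5504048e8041ce76c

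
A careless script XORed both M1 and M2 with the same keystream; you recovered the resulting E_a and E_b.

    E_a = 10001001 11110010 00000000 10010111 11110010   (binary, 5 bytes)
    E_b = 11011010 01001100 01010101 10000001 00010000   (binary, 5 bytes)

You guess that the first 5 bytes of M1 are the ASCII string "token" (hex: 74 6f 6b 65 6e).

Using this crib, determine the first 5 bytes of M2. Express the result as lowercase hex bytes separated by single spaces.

First, E_a ⊕ E_b = (M1 ⊕ K) ⊕ (M2 ⊕ K) = M1 ⊕ M2, so the key drops out. Then M2 = (M1 ⊕ M2) ⊕ M1 over the first 5 bytes.
byte 0: (89 ^ da) ^ 74 = 53 ^ 74 = 27
byte 1: (f2 ^ 4c) ^ 6f = be ^ 6f = d1
byte 2: (00 ^ 55) ^ 6b = 55 ^ 6b = 3e
byte 3: (97 ^ 81) ^ 65 = 16 ^ 65 = 73
byte 4: (f2 ^ 10) ^ 6e = e2 ^ 6e = 8c

27 d1 3e 73 8c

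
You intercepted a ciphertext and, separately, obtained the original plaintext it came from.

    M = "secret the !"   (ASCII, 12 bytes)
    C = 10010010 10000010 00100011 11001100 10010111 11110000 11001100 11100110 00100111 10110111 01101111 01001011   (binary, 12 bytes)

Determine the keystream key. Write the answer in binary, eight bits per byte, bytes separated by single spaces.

11100001 11100111 01000000 10111110 11110010 10000100 11101100 10010010 01001111 11010010 01001111 01101010

Since C = M ⊕ key, XORing both sides with M gives key = M ⊕ C.
01110011 ^ 10010010 = 11100001
01100101 ^ 10000010 = 11100111
01100011 ^ 00100011 = 01000000
01110010 ^ 11001100 = 10111110
01100101 ^ 10010111 = 11110010
01110100 ^ 11110000 = 10000100
00100000 ^ 11001100 = 11101100
01110100 ^ 11100110 = 10010010
01101000 ^ 00100111 = 01001111
01100101 ^ 10110111 = 11010010
00100000 ^ 01101111 = 01001111
00100001 ^ 01001011 = 01101010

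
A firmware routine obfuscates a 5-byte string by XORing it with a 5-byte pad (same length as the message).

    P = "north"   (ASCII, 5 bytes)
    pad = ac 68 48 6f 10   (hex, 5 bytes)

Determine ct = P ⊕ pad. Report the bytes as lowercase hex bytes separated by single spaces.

c2 07 3a 1b 78

XOR is its own inverse, so applying the key byte-wise gives the result directly.
6e ^ ac = c2
6f ^ 68 = 07
72 ^ 48 = 3a
74 ^ 6f = 1b
68 ^ 10 = 78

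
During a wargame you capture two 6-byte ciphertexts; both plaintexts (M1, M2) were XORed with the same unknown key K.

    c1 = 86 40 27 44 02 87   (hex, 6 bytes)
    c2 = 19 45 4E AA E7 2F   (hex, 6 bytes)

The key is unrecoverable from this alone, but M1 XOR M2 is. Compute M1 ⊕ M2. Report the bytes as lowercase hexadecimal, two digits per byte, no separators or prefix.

9f0569eee5a8

c1 ⊕ c2 = (M1 ⊕ K) ⊕ (M2 ⊕ K) = M1 ⊕ M2 — the shared key cancels under XOR.
byte 0: 86 xor 19 = 9f
byte 1: 40 xor 45 = 05
byte 2: 27 xor 4e = 69
byte 3: 44 xor aa = ee
byte 4: 02 xor e7 = e5
byte 5: 87 xor 2f = a8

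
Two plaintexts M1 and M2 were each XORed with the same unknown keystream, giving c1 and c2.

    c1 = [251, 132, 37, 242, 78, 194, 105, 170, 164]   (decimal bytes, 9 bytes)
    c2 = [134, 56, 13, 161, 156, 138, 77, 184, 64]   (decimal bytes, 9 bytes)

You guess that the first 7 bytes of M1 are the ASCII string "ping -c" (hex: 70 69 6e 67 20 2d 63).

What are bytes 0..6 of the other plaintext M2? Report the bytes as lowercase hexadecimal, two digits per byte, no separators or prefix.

0dd54634f26547

First, c1 ⊕ c2 = (M1 ⊕ K) ⊕ (M2 ⊕ K) = M1 ⊕ M2, so the key drops out. Then M2 = (M1 ⊕ M2) ⊕ M1 over the first 7 bytes.
byte 0: (fb xor 86) xor 70 = 7d xor 70 = 0d
byte 1: (84 xor 38) xor 69 = bc xor 69 = d5
byte 2: (25 xor 0d) xor 6e = 28 xor 6e = 46
byte 3: (f2 xor a1) xor 67 = 53 xor 67 = 34
byte 4: (4e xor 9c) xor 20 = d2 xor 20 = f2
byte 5: (c2 xor 8a) xor 2d = 48 xor 2d = 65
byte 6: (69 xor 4d) xor 63 = 24 xor 63 = 47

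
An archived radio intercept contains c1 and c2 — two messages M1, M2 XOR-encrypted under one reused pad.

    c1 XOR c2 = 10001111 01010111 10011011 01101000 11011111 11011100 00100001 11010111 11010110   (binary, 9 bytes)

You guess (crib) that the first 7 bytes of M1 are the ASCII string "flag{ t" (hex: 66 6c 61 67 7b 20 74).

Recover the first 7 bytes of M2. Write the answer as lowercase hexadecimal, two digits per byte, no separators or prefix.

Since c1 ⊕ c2 = M1 ⊕ M2, XORing with the guessed M1 bytes yields the corresponding M2 bytes: M2 = (c1 ⊕ c2) ⊕ M1.
143 xor 102 = 233
 87 xor 108 =  59
155 xor  97 = 250
104 xor 103 =  15
223 xor 123 = 164
220 xor  32 = 252
 33 xor 116 =  85

e93bfa0fa4fc55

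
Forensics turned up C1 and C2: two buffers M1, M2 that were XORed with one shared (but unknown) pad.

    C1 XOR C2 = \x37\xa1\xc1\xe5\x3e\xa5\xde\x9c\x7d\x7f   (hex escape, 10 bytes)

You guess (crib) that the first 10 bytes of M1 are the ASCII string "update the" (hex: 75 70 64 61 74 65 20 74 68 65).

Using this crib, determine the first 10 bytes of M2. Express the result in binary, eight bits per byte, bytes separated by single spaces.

Since C1 ⊕ C2 = M1 ⊕ M2, XORing with the guessed M1 bytes yields the corresponding M2 bytes: M2 = (C1 ⊕ C2) ⊕ M1.
37 ^ 75 = 42
a1 ^ 70 = d1
c1 ^ 64 = a5
e5 ^ 61 = 84
3e ^ 74 = 4a
a5 ^ 65 = c0
de ^ 20 = fe
9c ^ 74 = e8
7d ^ 68 = 15
7f ^ 65 = 1a

01000010 11010001 10100101 10000100 01001010 11000000 11111110 11101000 00010101 00011010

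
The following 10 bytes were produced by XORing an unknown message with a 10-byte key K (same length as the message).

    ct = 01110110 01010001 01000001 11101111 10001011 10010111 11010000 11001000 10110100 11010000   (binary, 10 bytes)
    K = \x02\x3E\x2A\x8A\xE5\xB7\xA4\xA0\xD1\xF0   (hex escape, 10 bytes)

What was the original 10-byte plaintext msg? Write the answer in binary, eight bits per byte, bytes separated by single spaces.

01110100 01101111 01101011 01100101 01101110 00100000 01110100 01101000 01100101 00100000

byte 0: 76 ^ 02 = 74
byte 1: 51 ^ 3e = 6f
byte 2: 41 ^ 2a = 6b
byte 3: ef ^ 8a = 65
byte 4: 8b ^ e5 = 6e
byte 5: 97 ^ b7 = 20
byte 6: d0 ^ a4 = 74
byte 7: c8 ^ a0 = 68
byte 8: b4 ^ d1 = 65
byte 9: d0 ^ f0 = 20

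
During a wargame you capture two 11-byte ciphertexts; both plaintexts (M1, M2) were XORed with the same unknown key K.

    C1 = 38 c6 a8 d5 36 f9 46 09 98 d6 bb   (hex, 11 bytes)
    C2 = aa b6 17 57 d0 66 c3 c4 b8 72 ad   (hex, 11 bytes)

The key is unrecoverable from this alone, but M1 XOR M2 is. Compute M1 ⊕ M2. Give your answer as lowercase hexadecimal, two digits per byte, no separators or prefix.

C1 ⊕ C2 = (M1 ⊕ K) ⊕ (M2 ⊕ K) = M1 ⊕ M2 — the shared key cancels under XOR.
byte 0: 00111000 xor 10101010 = 10010010
byte 1: 11000110 xor 10110110 = 01110000
byte 2: 10101000 xor 00010111 = 10111111
byte 3: 11010101 xor 01010111 = 10000010
byte 4: 00110110 xor 11010000 = 11100110
byte 5: 11111001 xor 01100110 = 10011111
byte 6: 01000110 xor 11000011 = 10000101
byte 7: 00001001 xor 11000100 = 11001101
byte 8: 10011000 xor 10111000 = 00100000
byte 9: 11010110 xor 01110010 = 10100100
byte 10: 10111011 xor 10101101 = 00010110

9270bf82e69f85cd20a416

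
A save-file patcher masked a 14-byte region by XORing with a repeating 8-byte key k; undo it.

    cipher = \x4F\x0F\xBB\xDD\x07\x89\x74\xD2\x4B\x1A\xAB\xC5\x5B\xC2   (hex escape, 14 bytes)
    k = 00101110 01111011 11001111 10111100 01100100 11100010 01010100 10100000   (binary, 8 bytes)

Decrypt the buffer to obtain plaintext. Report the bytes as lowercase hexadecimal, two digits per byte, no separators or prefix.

The 8-byte key repeats, so the effective keystream is 2e 7b cf bc 64 e2 54 a0 2e 7b cf bc 64 e2.
byte 0: 4f ^ 2e = 61
byte 1: 0f ^ 7b = 74
byte 2: bb ^ cf = 74
byte 3: dd ^ bc = 61
byte 4: 07 ^ 64 = 63
byte 5: 89 ^ e2 = 6b
byte 6: 74 ^ 54 = 20
byte 7: d2 ^ a0 = 72
byte 8: 4b ^ 2e = 65
byte 9: 1a ^ 7b = 61
byte 10: ab ^ cf = 64
byte 11: c5 ^ bc = 79
byte 12: 5b ^ 64 = 3f
byte 13: c2 ^ e2 = 20

61747461636b2072656164793f20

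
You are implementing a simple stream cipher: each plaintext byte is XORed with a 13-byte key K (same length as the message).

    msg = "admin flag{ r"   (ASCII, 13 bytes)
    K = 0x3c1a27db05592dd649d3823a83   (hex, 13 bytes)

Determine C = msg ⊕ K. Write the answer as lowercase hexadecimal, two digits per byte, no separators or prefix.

5d7e4ab26b794bba28b4f91af1

XOR is its own inverse, so applying the key byte-wise gives the result directly.
61 xor 3c = 5d
64 xor 1a = 7e
6d xor 27 = 4a
69 xor db = b2
6e xor 05 = 6b
20 xor 59 = 79
66 xor 2d = 4b
6c xor d6 = ba
61 xor 49 = 28
67 xor d3 = b4
7b xor 82 = f9
20 xor 3a = 1a
72 xor 83 = f1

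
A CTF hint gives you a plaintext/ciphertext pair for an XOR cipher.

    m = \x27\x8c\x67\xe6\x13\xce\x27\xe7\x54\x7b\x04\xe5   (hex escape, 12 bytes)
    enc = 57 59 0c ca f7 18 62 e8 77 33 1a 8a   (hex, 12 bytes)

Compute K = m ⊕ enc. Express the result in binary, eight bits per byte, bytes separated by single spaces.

Since enc = m ⊕ K, XORing both sides with m gives K = m ⊕ enc.
27 ^ 57 = 70
8c ^ 59 = d5
67 ^ 0c = 6b
e6 ^ ca = 2c
13 ^ f7 = e4
ce ^ 18 = d6
27 ^ 62 = 45
e7 ^ e8 = 0f
54 ^ 77 = 23
7b ^ 33 = 48
04 ^ 1a = 1e
e5 ^ 8a = 6f

01110000 11010101 01101011 00101100 11100100 11010110 01000101 00001111 00100011 01001000 00011110 01101111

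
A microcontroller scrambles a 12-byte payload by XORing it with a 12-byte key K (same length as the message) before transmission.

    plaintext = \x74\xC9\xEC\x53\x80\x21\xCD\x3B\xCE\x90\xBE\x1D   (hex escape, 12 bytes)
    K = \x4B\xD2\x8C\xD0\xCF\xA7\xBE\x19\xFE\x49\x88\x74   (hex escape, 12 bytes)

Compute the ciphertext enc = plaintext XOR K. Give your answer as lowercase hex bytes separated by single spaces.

3f 1b 60 83 4f 86 73 22 30 d9 36 69

XOR is its own inverse, so applying the key byte-wise gives the result directly.
74 ⊕ 4b = 3f
c9 ⊕ d2 = 1b
ec ⊕ 8c = 60
53 ⊕ d0 = 83
80 ⊕ cf = 4f
21 ⊕ a7 = 86
cd ⊕ be = 73
3b ⊕ 19 = 22
ce ⊕ fe = 30
90 ⊕ 49 = d9
be ⊕ 88 = 36
1d ⊕ 74 = 69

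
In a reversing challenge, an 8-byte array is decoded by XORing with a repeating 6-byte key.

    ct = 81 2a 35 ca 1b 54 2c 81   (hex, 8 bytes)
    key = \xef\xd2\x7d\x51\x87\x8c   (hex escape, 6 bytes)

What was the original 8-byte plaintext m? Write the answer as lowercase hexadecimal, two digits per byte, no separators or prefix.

The 6-byte key repeats, so the effective keystream is ef d2 7d 51 87 8c ef d2.
byte 0: 81 ^ ef = 6e
byte 1: 2a ^ d2 = f8
byte 2: 35 ^ 7d = 48
byte 3: ca ^ 51 = 9b
byte 4: 1b ^ 87 = 9c
byte 5: 54 ^ 8c = d8
byte 6: 2c ^ ef = c3
byte 7: 81 ^ d2 = 53

6ef8489b9cd8c353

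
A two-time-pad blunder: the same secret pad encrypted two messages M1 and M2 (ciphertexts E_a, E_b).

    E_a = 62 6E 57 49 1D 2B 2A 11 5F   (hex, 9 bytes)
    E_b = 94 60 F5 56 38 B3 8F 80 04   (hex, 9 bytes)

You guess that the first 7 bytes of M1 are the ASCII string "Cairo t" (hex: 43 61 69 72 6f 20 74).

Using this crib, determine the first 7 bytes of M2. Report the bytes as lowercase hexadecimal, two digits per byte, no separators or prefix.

First, E_a ⊕ E_b = (M1 ⊕ K) ⊕ (M2 ⊕ K) = M1 ⊕ M2, so the key drops out. Then M2 = (M1 ⊕ M2) ⊕ M1 over the first 7 bytes.
byte 0: (62 xor 94) xor 43 = f6 xor 43 = b5
byte 1: (6e xor 60) xor 61 = 0e xor 61 = 6f
byte 2: (57 xor f5) xor 69 = a2 xor 69 = cb
byte 3: (49 xor 56) xor 72 = 1f xor 72 = 6d
byte 4: (1d xor 38) xor 6f = 25 xor 6f = 4a
byte 5: (2b xor b3) xor 20 = 98 xor 20 = b8
byte 6: (2a xor 8f) xor 74 = a5 xor 74 = d1

b56fcb6d4ab8d1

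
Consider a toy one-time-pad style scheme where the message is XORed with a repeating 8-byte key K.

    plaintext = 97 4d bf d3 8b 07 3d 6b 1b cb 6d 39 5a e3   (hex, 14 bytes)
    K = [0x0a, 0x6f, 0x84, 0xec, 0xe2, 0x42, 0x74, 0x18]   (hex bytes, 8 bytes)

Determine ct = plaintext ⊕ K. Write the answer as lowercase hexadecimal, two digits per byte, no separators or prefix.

9d223b3f6945497311a4e9d5b8a1

The 8-byte key repeats, so the effective keystream is 0a 6f 84 ec e2 42 74 18 0a 6f 84 ec e2 42.
byte 0: 10010111 ^ 00001010 = 10011101
byte 1: 01001101 ^ 01101111 = 00100010
byte 2: 10111111 ^ 10000100 = 00111011
byte 3: 11010011 ^ 11101100 = 00111111
byte 4: 10001011 ^ 11100010 = 01101001
byte 5: 00000111 ^ 01000010 = 01000101
byte 6: 00111101 ^ 01110100 = 01001001
byte 7: 01101011 ^ 00011000 = 01110011
byte 8: 00011011 ^ 00001010 = 00010001
byte 9: 11001011 ^ 01101111 = 10100100
byte 10: 01101101 ^ 10000100 = 11101001
byte 11: 00111001 ^ 11101100 = 11010101
byte 12: 01011010 ^ 11100010 = 10111000
byte 13: 11100011 ^ 01000010 = 10100001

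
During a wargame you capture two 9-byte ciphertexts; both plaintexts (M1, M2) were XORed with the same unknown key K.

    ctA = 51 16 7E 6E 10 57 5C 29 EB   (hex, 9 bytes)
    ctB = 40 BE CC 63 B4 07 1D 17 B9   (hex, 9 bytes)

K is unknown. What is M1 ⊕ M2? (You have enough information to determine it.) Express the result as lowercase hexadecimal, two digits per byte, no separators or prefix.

11a8b20da450413e52

ctA ⊕ ctB = (M1 ⊕ K) ⊕ (M2 ⊕ K) = M1 ⊕ M2 — the shared key cancels under XOR.
01010001 ⊕ 01000000 = 00010001
00010110 ⊕ 10111110 = 10101000
01111110 ⊕ 11001100 = 10110010
01101110 ⊕ 01100011 = 00001101
00010000 ⊕ 10110100 = 10100100
01010111 ⊕ 00000111 = 01010000
01011100 ⊕ 00011101 = 01000001
00101001 ⊕ 00010111 = 00111110
11101011 ⊕ 10111001 = 01010010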